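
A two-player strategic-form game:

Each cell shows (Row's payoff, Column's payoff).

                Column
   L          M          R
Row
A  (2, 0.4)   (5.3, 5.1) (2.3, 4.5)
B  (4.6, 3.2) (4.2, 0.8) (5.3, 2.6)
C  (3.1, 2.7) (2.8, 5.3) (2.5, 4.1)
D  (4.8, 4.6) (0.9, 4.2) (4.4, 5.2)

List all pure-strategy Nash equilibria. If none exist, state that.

(A, M)

(A, L): Row can switch to B (2 → 4.6). Not NE.
(A, M): Row gets 5.3, best alternative 4.2; Column gets 5.1, best alternative 4.5. No profitable deviation — NE.
(A, R): Row can switch to B (2.3 → 5.3). Not NE.
(B, L): Row can switch to D (4.6 → 4.8). Not NE.
(B, M): Row can switch to A (4.2 → 5.3). Not NE.
(B, R): Column can switch to L (2.6 → 3.2). Not NE.
(C, L): Row can switch to B (3.1 → 4.6). Not NE.
(C, M): Row can switch to A (2.8 → 5.3). Not NE.
(C, R): Row can switch to B (2.5 → 5.3). Not NE.
(D, L): Column can switch to R (4.6 → 5.2). Not NE.
(D, M): Row can switch to A (0.9 → 5.3). Not NE.
(The remaining 1 profile has a profitable deviation by the same check.)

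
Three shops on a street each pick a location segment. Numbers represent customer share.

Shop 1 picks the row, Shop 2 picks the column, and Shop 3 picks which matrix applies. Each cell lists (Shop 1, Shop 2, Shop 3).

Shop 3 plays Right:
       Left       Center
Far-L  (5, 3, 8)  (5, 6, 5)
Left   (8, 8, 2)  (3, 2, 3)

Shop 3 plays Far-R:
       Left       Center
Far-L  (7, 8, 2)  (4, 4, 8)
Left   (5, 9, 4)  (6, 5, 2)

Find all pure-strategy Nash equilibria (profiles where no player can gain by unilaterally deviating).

none

For each strategy profile, look for a profitable unilateral deviation.
(Far-L, Left, Right): Shop 1 can switch to Left (5 → 8). Not NE.
(Far-L, Left, Far-R): Shop 3 can switch to Right (2 → 8). Not NE.
(Far-L, Center, Right): Shop 3 can switch to Far-R (5 → 8). Not NE.
(Far-L, Center, Far-R): Shop 1 can switch to Left (4 → 6). Not NE.
(Left, Left, Right): Shop 3 can switch to Far-R (2 → 4). Not NE.
(Left, Left, Far-R): Shop 1 can switch to Far-L (5 → 7). Not NE.
(Left, Center, Right): Shop 1 can switch to Far-L (3 → 5). Not NE.
(Left, Center, Far-R): Shop 2 can switch to Left (5 → 9). Not NE.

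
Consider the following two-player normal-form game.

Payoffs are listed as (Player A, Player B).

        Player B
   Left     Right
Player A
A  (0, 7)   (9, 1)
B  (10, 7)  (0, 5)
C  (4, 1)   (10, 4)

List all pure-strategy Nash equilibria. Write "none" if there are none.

The pure Nash equilibria are (B, Left), (C, Right).

Mark each player's best response to every combination of opponents' strategies; a profile where every player is best-responding is a pure Nash equilibrium.
Player A against Left: payoffs 0, 10, 4 → best response B.
Player A against Right: payoffs 9, 0, 10 → best response C.
Player B against A: payoffs 7, 1 → best response Left.
Player B against B: payoffs 7, 5 → best response Left.
Player B against C: payoffs 1, 4 → best response Right.
Mutual best responses: (B, Left); (C, Right).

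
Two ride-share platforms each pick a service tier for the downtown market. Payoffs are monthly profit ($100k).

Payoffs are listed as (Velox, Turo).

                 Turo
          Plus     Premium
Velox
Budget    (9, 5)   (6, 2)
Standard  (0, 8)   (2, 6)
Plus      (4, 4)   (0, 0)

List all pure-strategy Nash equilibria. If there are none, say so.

Velox against Plus: payoffs 9, 0, 4 → best response Budget.
Velox against Premium: payoffs 6, 2, 0 → best response Budget.
Turo against Budget: payoffs 5, 2 → best response Plus.
Turo against Standard: payoffs 8, 6 → best response Plus.
Turo against Plus: payoffs 4, 0 → best response Plus.
Mutual best responses: (Budget, Plus).

Pure NE: (Budget, Plus)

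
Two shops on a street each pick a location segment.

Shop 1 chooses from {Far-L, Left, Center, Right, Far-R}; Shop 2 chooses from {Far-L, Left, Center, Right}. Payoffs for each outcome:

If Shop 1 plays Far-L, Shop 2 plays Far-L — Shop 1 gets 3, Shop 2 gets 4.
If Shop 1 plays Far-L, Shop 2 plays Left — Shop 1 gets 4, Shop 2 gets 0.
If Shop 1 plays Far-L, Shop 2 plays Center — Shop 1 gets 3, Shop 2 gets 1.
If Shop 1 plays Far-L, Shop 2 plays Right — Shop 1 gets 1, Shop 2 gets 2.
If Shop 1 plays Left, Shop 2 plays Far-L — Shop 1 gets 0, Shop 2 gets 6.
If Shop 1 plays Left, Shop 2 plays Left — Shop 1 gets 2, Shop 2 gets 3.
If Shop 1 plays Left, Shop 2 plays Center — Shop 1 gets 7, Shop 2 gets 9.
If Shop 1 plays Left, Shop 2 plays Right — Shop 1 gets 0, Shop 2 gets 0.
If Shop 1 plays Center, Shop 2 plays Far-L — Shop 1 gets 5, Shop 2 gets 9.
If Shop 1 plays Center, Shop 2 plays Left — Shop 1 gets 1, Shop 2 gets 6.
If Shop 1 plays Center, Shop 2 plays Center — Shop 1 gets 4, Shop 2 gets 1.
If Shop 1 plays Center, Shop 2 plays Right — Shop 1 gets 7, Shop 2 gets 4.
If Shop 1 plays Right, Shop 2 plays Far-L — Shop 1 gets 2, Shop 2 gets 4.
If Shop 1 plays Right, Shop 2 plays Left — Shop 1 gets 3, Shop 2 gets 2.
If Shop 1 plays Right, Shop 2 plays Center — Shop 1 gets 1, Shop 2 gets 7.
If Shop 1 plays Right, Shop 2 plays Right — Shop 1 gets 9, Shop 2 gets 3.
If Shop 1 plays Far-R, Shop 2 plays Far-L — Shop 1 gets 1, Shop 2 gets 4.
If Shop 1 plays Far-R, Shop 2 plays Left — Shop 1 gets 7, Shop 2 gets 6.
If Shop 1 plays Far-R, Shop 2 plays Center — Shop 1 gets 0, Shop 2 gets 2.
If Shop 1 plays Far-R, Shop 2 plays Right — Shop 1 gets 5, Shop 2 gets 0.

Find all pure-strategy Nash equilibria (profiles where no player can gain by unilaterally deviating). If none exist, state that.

The pure Nash equilibria are (Left, Center); (Center, Far-L); (Far-R, Left).

Shop 1 against Far-L: payoffs 3, 0, 5, 2, 1 → best response Center.
Shop 1 against Left: payoffs 4, 2, 1, 3, 7 → best response Far-R.
Shop 1 against Center: payoffs 3, 7, 4, 1, 0 → best response Left.
Shop 1 against Right: payoffs 1, 0, 7, 9, 5 → best response Right.
Shop 2 against Far-L: payoffs 4, 0, 1, 2 → best response Far-L.
Shop 2 against Left: payoffs 6, 3, 9, 0 → best response Center.
Shop 2 against Center: payoffs 9, 6, 1, 4 → best response Far-L.
Shop 2 against Right: payoffs 4, 2, 7, 3 → best response Center.
Shop 2 against Far-R: payoffs 4, 6, 2, 0 → best response Left.
Mutual best responses: (Left, Center); (Center, Far-L); (Far-R, Left).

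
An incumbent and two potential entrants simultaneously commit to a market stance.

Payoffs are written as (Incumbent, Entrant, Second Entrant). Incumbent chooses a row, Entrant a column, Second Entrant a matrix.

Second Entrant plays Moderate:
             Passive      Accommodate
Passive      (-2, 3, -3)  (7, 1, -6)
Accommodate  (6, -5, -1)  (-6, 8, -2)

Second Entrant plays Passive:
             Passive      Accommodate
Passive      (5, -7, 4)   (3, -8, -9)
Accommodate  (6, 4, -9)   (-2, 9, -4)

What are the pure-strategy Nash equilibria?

There is no pure-strategy Nash equilibrium.

Incumbent against (Passive, Moderate): payoffs -2, 6 → best response Accommodate.
Incumbent against (Passive, Passive): payoffs 5, 6 → best response Accommodate.
Incumbent against (Accommodate, Moderate): payoffs 7, -6 → best response Passive.
Incumbent against (Accommodate, Passive): payoffs 3, -2 → best response Passive.
Entrant against (Passive, Moderate): payoffs 3, 1 → best response Passive.
Entrant against (Passive, Passive): payoffs -7, -8 → best response Passive.
Entrant against (Accommodate, Moderate): payoffs -5, 8 → best response Accommodate.
Entrant against (Accommodate, Passive): payoffs 4, 9 → best response Accommodate.
Second Entrant against (Passive, Passive): payoffs -3, 4 → best response Passive.
Second Entrant against (Passive, Accommodate): payoffs -6, -9 → best response Moderate.
Second Entrant against (Accommodate, Passive): payoffs -1, -9 → best response Moderate.
Second Entrant against (Accommodate, Accommodate): payoffs -2, -4 → best response Moderate.
No profile is a mutual best response for all players.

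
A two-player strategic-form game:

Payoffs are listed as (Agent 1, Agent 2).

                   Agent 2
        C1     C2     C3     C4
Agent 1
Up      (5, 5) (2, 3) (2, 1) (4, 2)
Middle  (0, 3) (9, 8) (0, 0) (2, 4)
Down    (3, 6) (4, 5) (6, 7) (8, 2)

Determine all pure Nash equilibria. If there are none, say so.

(Up, C1): Agent 1 gets 5, best alternative 3; Agent 2 gets 5, best alternative 3. No profitable deviation — NE.
(Up, C2): Agent 1 can switch to Middle (2 → 9). Not NE.
(Up, C3): Agent 1 can switch to Down (2 → 6). Not NE.
(Up, C4): Agent 1 can switch to Down (4 → 8). Not NE.
(Middle, C1): Agent 1 can switch to Up (0 → 5). Not NE.
(Middle, C2): Agent 1 gets 9, best alternative 4; Agent 2 gets 8, best alternative 4. No profitable deviation — NE.
(Middle, C3): Agent 1 can switch to Up (0 → 2). Not NE.
(Middle, C4): Agent 1 can switch to Up (2 → 4). Not NE.
(Down, C1): Agent 1 can switch to Up (3 → 5). Not NE.
(Down, C2): Agent 1 can switch to Middle (4 → 9). Not NE.
(Down, C3): Agent 1 gets 6, best alternative 2; Agent 2 gets 7, best alternative 6. No profitable deviation — NE.
(The remaining 1 profile has a profitable deviation by the same check.)

The pure Nash equilibria are (Up, C1); (Middle, C2); (Down, C3).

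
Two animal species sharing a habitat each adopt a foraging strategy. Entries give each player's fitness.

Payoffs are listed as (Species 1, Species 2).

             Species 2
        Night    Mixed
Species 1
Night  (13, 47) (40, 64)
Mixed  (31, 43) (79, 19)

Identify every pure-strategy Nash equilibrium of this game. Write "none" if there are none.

(Mixed, Night)

For each player, find the best response to each opponent profile; mutual best responses are the pure NE.
Species 1 against Night: payoffs 13, 31 → best response Mixed.
Species 1 against Mixed: payoffs 40, 79 → best response Mixed.
Species 2 against Night: payoffs 47, 64 → best response Mixed.
Species 2 against Mixed: payoffs 43, 19 → best response Night.
Mutual best responses: (Mixed, Night).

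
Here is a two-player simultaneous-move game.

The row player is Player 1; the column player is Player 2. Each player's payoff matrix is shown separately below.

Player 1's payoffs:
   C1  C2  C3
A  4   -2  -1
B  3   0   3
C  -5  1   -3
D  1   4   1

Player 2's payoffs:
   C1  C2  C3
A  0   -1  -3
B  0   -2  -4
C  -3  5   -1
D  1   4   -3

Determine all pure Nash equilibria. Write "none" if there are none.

(A, C1), (D, C2)

Player 1 against C1: payoffs 4, 3, -5, 1 → best response A.
Player 1 against C2: payoffs -2, 0, 1, 4 → best response D.
Player 1 against C3: payoffs -1, 3, -3, 1 → best response B.
Player 2 against A: payoffs 0, -1, -3 → best response C1.
Player 2 against B: payoffs 0, -2, -4 → best response C1.
Player 2 against C: payoffs -3, 5, -1 → best response C2.
Player 2 against D: payoffs 1, 4, -3 → best response C2.
Mutual best responses: (A, C1); (D, C2).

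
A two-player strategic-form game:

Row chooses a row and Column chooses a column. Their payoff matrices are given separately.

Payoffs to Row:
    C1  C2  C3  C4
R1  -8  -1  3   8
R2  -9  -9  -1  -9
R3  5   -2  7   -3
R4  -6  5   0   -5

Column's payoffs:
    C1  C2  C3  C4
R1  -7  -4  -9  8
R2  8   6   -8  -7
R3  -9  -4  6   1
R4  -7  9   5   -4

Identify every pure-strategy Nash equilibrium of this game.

Pure-strategy Nash equilibria: (R1, C4), (R3, C3), (R4, C2)

For each strategy profile, look for a profitable unilateral deviation.
(R1, C1): Row can switch to R3 (-8 → 5). Not NE.
(R1, C2): Row can switch to R4 (-1 → 5). Not NE.
(R1, C3): Row can switch to R3 (3 → 7). Not NE.
(R1, C4): Row gets 8, best alternative -3; Column gets 8, best alternative -4. No profitable deviation — NE.
(R2, C1): Row can switch to R1 (-9 → -8). Not NE.
(R2, C2): Row can switch to R1 (-9 → -1). Not NE.
(R2, C3): Row can switch to R1 (-1 → 3). Not NE.
(R2, C4): Row can switch to R1 (-9 → 8). Not NE.
(R3, C1): Column can switch to C2 (-9 → -4). Not NE.
(R3, C2): Row can switch to R1 (-2 → -1). Not NE.
(R3, C3): Row gets 7, best alternative 3; Column gets 6, best alternative 1. No profitable deviation — NE.
(R3, C4): Row can switch to R1 (-3 → 8). Not NE.
(R4, C2): Row gets 5, best alternative -1; Column gets 9, best alternative 5. No profitable deviation — NE.
(The remaining 3 profiles each have a profitable deviation by the same check.)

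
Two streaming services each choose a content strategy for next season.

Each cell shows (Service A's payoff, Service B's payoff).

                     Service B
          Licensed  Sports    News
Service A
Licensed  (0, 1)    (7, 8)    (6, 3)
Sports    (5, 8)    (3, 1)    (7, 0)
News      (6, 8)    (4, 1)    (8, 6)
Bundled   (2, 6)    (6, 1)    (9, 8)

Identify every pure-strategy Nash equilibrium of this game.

For each player, find the best response to each opponent profile; mutual best responses are the pure NE.
Service A against Licensed: payoffs 0, 5, 6, 2 → best response News.
Service A against Sports: payoffs 7, 3, 4, 6 → best response Licensed.
Service A against News: payoffs 6, 7, 8, 9 → best response Bundled.
Service B against Licensed: payoffs 1, 8, 3 → best response Sports.
Service B against Sports: payoffs 8, 1, 0 → best response Licensed.
Service B against News: payoffs 8, 1, 6 → best response Licensed.
Service B against Bundled: payoffs 6, 1, 8 → best response News.
Mutual best responses: (Licensed, Sports); (News, Licensed); (Bundled, News).

(Licensed, Sports), (News, Licensed), (Bundled, News)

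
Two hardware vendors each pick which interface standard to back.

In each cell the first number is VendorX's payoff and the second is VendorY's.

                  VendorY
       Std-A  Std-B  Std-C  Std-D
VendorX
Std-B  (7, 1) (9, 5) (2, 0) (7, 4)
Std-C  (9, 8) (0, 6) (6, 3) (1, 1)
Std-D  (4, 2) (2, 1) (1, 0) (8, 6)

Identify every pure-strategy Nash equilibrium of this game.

Check each profile: it is a Nash equilibrium iff no player can strictly gain by switching unilaterally.
(Std-B, Std-A): VendorX can switch to Std-C (7 → 9). Not NE.
(Std-B, Std-B): VendorX gets 9, best alternative 2; VendorY gets 5, best alternative 4. No profitable deviation — NE.
(Std-B, Std-C): VendorX can switch to Std-C (2 → 6). Not NE.
(Std-B, Std-D): VendorX can switch to Std-D (7 → 8). Not NE.
(Std-C, Std-A): VendorX gets 9, best alternative 7; VendorY gets 8, best alternative 6. No profitable deviation — NE.
(Std-C, Std-B): VendorX can switch to Std-B (0 → 9). Not NE.
(Std-C, Std-C): VendorY can switch to Std-A (3 → 8). Not NE.
(Std-C, Std-D): VendorX can switch to Std-B (1 → 7). Not NE.
(Std-D, Std-D): VendorX gets 8, best alternative 7; VendorY gets 6, best alternative 2. No profitable deviation — NE.
(The remaining 3 profiles each have a profitable deviation by the same check.)

(Std-B, Std-B); (Std-C, Std-A); (Std-D, Std-D)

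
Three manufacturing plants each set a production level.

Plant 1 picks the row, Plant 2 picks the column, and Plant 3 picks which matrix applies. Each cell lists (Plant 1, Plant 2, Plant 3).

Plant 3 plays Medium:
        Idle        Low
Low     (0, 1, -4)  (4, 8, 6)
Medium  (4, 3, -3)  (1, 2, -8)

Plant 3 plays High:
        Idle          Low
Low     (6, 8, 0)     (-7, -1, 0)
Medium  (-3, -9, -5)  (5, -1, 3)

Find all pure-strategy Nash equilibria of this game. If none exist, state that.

Pure-strategy Nash equilibria: (Low, Idle, High); (Low, Low, Medium); (Medium, Idle, Medium); (Medium, Low, High)

Plant 1 against (Idle, Medium): payoffs 0, 4 → best response Medium.
Plant 1 against (Idle, High): payoffs 6, -3 → best response Low.
Plant 1 against (Low, Medium): payoffs 4, 1 → best response Low.
Plant 1 against (Low, High): payoffs -7, 5 → best response Medium.
Plant 2 against (Low, Medium): payoffs 1, 8 → best response Low.
Plant 2 against (Low, High): payoffs 8, -1 → best response Idle.
Plant 2 against (Medium, Medium): payoffs 3, 2 → best response Idle.
Plant 2 against (Medium, High): payoffs -9, -1 → best response Low.
Plant 3 against (Low, Idle): payoffs -4, 0 → best response High.
Plant 3 against (Low, Low): payoffs 6, 0 → best response Medium.
Plant 3 against (Medium, Idle): payoffs -3, -5 → best response Medium.
Plant 3 against (Medium, Low): payoffs -8, 3 → best response High.
Mutual best responses: (Low, Idle, High); (Low, Low, Medium); (Medium, Idle, Medium); (Medium, Low, High).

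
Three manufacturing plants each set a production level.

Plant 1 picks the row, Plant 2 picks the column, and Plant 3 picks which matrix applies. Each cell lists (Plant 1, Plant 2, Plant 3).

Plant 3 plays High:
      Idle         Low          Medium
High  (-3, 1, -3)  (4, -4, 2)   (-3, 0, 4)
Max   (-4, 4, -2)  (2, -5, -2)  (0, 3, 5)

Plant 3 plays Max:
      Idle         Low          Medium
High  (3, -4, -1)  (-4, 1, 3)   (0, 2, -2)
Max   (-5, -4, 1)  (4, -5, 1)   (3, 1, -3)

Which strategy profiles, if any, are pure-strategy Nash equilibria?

Plant 1 against (Idle, High): payoffs -3, -4 → best response High.
Plant 1 against (Idle, Max): payoffs 3, -5 → best response High.
Plant 1 against (Low, High): payoffs 4, 2 → best response High.
Plant 1 against (Low, Max): payoffs -4, 4 → best response Max.
Plant 1 against (Medium, High): payoffs -3, 0 → best response Max.
Plant 1 against (Medium, Max): payoffs 0, 3 → best response Max.
Plant 2 against (High, High): payoffs 1, -4, 0 → best response Idle.
Plant 2 against (High, Max): payoffs -4, 1, 2 → best response Medium.
Plant 2 against (Max, High): payoffs 4, -5, 3 → best response Idle.
Plant 2 against (Max, Max): payoffs -4, -5, 1 → best response Medium.
Plant 3 against (High, Idle): payoffs -3, -1 → best response Max.
Plant 3 against (High, Low): payoffs 2, 3 → best response Max.
Plant 3 against (High, Medium): payoffs 4, -2 → best response High.
Plant 3 against (Max, Idle): payoffs -2, 1 → best response Max.
Plant 3 against (Max, Low): payoffs -2, 1 → best response Max.
Plant 3 against (Max, Medium): payoffs 5, -3 → best response High.
No profile is a mutual best response for all players.

There is no pure-strategy Nash equilibrium.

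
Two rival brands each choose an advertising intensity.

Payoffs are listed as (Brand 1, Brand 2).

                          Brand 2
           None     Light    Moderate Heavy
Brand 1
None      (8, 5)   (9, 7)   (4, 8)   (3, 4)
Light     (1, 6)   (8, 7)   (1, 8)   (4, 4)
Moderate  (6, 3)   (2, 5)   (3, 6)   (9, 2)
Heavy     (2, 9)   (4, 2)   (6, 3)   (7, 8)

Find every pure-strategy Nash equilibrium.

(None, None): Brand 2 can switch to Light (5 → 7). Not NE.
(None, Light): Brand 2 can switch to Moderate (7 → 8). Not NE.
(None, Moderate): Brand 1 can switch to Heavy (4 → 6). Not NE.
(None, Heavy): Brand 1 can switch to Light (3 → 4). Not NE.
(Light, None): Brand 1 can switch to None (1 → 8). Not NE.
(Light, Light): Brand 1 can switch to None (8 → 9). Not NE.
(Light, Moderate): Brand 1 can switch to None (1 → 4). Not NE.
(Light, Heavy): Brand 1 can switch to Moderate (4 → 9). Not NE.
(Moderate, None): Brand 1 can switch to None (6 → 8). Not NE.
(Moderate, Light): Brand 1 can switch to None (2 → 9). Not NE.
(Moderate, Moderate): Brand 1 can switch to None (3 → 4). Not NE.
(Moderate, Heavy): Brand 2 can switch to None (2 → 3). Not NE.
(The remaining 4 profiles each have a profitable deviation by the same check.)

none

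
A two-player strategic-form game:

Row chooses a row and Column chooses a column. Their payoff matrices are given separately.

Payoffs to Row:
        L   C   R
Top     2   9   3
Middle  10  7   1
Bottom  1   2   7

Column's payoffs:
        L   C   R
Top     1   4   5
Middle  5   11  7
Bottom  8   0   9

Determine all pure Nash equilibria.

For each player, find the best response to each opponent profile; mutual best responses are the pure NE.
Row against L: payoffs 2, 10, 1 → best response Middle.
Row against C: payoffs 9, 7, 2 → best response Top.
Row against R: payoffs 3, 1, 7 → best response Bottom.
Column against Top: payoffs 1, 4, 5 → best response R.
Column against Middle: payoffs 5, 11, 7 → best response C.
Column against Bottom: payoffs 8, 0, 9 → best response R.
Mutual best responses: (Bottom, R).

Pure NE: (Bottom, R)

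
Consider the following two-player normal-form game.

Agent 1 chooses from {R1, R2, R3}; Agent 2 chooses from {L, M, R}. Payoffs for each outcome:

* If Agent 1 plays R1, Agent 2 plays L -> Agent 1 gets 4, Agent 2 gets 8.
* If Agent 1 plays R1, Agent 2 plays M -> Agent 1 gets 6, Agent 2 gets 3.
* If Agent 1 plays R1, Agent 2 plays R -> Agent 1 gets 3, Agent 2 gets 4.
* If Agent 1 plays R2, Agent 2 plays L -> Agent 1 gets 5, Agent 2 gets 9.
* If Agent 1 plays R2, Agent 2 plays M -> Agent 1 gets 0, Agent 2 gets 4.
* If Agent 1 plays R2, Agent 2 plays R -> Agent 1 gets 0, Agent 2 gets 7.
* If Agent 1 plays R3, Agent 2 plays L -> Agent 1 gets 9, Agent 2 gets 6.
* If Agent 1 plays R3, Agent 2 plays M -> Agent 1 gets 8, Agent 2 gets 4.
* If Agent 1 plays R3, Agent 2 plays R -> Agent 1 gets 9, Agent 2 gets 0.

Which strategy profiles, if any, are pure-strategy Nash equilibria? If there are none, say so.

(R3, L)

For each player, find the best response to each opponent profile; mutual best responses are the pure NE.
Agent 1 against L: payoffs 4, 5, 9 → best response R3.
Agent 1 against M: payoffs 6, 0, 8 → best response R3.
Agent 1 against R: payoffs 3, 0, 9 → best response R3.
Agent 2 against R1: payoffs 8, 3, 4 → best response L.
Agent 2 against R2: payoffs 9, 4, 7 → best response L.
Agent 2 against R3: payoffs 6, 4, 0 → best response L.
Mutual best responses: (R3, L).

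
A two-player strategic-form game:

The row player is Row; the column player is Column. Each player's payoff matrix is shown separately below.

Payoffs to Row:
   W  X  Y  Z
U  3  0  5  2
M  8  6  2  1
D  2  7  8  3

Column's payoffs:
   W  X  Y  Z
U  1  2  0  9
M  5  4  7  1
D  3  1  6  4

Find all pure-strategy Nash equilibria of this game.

Row against W: payoffs 3, 8, 2 → best response M.
Row against X: payoffs 0, 6, 7 → best response D.
Row against Y: payoffs 5, 2, 8 → best response D.
Row against Z: payoffs 2, 1, 3 → best response D.
Column against U: payoffs 1, 2, 0, 9 → best response Z.
Column against M: payoffs 5, 4, 7, 1 → best response Y.
Column against D: payoffs 3, 1, 6, 4 → best response Y.
Mutual best responses: (D, Y).

The unique pure-strategy Nash equilibrium is (D, Y).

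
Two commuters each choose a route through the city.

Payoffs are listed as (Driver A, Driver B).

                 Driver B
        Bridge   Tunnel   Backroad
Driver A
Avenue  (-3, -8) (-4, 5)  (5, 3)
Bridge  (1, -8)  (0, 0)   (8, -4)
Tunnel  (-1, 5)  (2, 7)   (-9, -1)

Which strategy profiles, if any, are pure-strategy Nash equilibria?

(Avenue, Bridge): Driver A can switch to Bridge (-3 → 1). Not NE.
(Avenue, Tunnel): Driver A can switch to Bridge (-4 → 0). Not NE.
(Avenue, Backroad): Driver A can switch to Bridge (5 → 8). Not NE.
(Bridge, Bridge): Driver B can switch to Tunnel (-8 → 0). Not NE.
(Bridge, Tunnel): Driver A can switch to Tunnel (0 → 2). Not NE.
(Bridge, Backroad): Driver B can switch to Tunnel (-4 → 0). Not NE.
(Tunnel, Bridge): Driver A can switch to Bridge (-1 → 1). Not NE.
(Tunnel, Tunnel): Driver A gets 2, best alternative 0; Driver B gets 7, best alternative 5. No profitable deviation — NE.
(Tunnel, Backroad): Driver A can switch to Avenue (-9 → 5). Not NE.

Pure NE: (Tunnel, Tunnel)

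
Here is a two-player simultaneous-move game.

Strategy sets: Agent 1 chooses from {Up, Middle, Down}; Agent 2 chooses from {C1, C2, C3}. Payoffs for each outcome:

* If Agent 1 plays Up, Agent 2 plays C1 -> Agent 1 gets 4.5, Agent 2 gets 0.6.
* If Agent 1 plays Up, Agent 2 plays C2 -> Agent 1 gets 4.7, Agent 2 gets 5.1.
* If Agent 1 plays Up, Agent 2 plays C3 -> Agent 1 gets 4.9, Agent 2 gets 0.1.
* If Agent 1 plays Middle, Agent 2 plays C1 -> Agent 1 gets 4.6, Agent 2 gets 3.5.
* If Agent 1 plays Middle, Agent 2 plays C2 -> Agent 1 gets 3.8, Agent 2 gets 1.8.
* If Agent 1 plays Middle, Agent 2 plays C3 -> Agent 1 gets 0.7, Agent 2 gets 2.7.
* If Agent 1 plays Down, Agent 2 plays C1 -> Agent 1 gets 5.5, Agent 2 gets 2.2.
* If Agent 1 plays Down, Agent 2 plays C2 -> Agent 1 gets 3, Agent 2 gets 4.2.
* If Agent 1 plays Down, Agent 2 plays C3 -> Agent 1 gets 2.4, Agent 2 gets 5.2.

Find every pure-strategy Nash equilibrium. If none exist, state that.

(Up, C2)

Agent 1 against C1: payoffs 4.5, 4.6, 5.5 → best response Down.
Agent 1 against C2: payoffs 4.7, 3.8, 3 → best response Up.
Agent 1 against C3: payoffs 4.9, 0.7, 2.4 → best response Up.
Agent 2 against Up: payoffs 0.6, 5.1, 0.1 → best response C2.
Agent 2 against Middle: payoffs 3.5, 1.8, 2.7 → best response C1.
Agent 2 against Down: payoffs 2.2, 4.2, 5.2 → best response C3.
Mutual best responses: (Up, C2).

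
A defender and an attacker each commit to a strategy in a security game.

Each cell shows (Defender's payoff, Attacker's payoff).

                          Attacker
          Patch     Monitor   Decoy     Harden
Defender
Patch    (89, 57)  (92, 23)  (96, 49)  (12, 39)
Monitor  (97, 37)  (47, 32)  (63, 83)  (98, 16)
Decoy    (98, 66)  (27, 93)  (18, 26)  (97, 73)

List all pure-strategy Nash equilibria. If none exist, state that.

This game has no pure Nash equilibrium.

Defender against Patch: payoffs 89, 97, 98 → best response Decoy.
Defender against Monitor: payoffs 92, 47, 27 → best response Patch.
Defender against Decoy: payoffs 96, 63, 18 → best response Patch.
Defender against Harden: payoffs 12, 98, 97 → best response Monitor.
Attacker against Patch: payoffs 57, 23, 49, 39 → best response Patch.
Attacker against Monitor: payoffs 37, 32, 83, 16 → best response Decoy.
Attacker against Decoy: payoffs 66, 93, 26, 73 → best response Monitor.
No profile is a mutual best response for all players.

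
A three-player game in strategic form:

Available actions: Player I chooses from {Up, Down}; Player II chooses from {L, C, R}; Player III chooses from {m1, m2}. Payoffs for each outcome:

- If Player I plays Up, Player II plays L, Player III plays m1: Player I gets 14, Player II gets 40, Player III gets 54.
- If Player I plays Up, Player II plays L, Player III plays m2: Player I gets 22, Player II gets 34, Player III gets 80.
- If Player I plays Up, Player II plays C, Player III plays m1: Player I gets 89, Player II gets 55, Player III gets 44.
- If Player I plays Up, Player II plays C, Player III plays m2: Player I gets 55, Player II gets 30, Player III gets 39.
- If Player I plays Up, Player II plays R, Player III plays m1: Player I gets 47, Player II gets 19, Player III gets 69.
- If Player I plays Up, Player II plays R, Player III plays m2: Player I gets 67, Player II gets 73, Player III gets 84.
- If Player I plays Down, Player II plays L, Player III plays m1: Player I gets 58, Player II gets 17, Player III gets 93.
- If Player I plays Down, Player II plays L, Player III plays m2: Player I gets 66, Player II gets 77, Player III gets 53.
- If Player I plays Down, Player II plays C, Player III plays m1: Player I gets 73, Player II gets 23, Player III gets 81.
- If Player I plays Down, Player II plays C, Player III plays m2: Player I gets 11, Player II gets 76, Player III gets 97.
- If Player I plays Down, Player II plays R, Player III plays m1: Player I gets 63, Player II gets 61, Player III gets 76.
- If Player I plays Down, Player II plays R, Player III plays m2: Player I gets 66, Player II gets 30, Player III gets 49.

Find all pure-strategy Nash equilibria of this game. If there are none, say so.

For each strategy profile, look for a profitable unilateral deviation.
(Up, L, m1): Player I can switch to Down (14 → 58). Not NE.
(Up, L, m2): Player I can switch to Down (22 → 66). Not NE.
(Up, C, m1): Player I gets 89, best alternative 73; Player II gets 55, best alternative 40; Player III gets 44, best alternative 39. No profitable deviation — NE.
(Up, C, m2): Player II can switch to L (30 → 34). Not NE.
(Up, R, m1): Player I can switch to Down (47 → 63). Not NE.
(Up, R, m2): Player I gets 67, best alternative 66; Player II gets 73, best alternative 34; Player III gets 84, best alternative 69. No profitable deviation — NE.
(Down, L, m1): Player II can switch to C (17 → 23). Not NE.
(Down, L, m2): Player III can switch to m1 (53 → 93). Not NE.
(Down, R, m1): Player I gets 63, best alternative 47; Player II gets 61, best alternative 23; Player III gets 76, best alternative 49. No profitable deviation — NE.
(The remaining 3 profiles each have a profitable deviation by the same check.)

(Up, C, m1), (Up, R, m2), (Down, R, m1)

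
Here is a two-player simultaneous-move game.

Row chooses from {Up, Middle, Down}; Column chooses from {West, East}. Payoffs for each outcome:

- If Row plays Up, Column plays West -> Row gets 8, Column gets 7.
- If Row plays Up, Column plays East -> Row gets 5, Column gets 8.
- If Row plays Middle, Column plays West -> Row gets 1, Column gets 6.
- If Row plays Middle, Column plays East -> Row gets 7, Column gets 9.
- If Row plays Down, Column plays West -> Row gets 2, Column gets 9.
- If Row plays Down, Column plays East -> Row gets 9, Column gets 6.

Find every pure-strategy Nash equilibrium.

Mark each player's best response to every combination of opponents' strategies; a profile where every player is best-responding is a pure Nash equilibrium.
Row against West: payoffs 8, 1, 2 → best response Up.
Row against East: payoffs 5, 7, 9 → best response Down.
Column against Up: payoffs 7, 8 → best response East.
Column against Middle: payoffs 6, 9 → best response East.
Column against Down: payoffs 9, 6 → best response West.
No profile is a mutual best response for all players.

none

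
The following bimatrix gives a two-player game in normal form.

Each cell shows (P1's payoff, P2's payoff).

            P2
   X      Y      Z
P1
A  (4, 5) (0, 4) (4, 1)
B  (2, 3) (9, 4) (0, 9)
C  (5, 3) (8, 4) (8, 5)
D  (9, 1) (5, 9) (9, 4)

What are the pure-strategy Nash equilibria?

Mark each player's best response to every combination of opponents' strategies; a profile where every player is best-responding is a pure Nash equilibrium.
P1 against X: payoffs 4, 2, 5, 9 → best response D.
P1 against Y: payoffs 0, 9, 8, 5 → best response B.
P1 against Z: payoffs 4, 0, 8, 9 → best response D.
P2 against A: payoffs 5, 4, 1 → best response X.
P2 against B: payoffs 3, 4, 9 → best response Z.
P2 against C: payoffs 3, 4, 5 → best response Z.
P2 against D: payoffs 1, 9, 4 → best response Y.
No profile is a mutual best response for all players.

There is no pure-strategy Nash equilibrium.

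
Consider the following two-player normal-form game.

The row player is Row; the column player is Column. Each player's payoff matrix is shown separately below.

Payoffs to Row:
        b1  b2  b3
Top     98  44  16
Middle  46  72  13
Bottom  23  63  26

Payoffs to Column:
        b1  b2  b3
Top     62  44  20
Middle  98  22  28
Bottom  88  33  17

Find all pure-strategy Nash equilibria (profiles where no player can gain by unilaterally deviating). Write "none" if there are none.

(Top, b1)

Mark each player's best response to every combination of opponents' strategies; a profile where every player is best-responding is a pure Nash equilibrium.
Row against b1: payoffs 98, 46, 23 → best response Top.
Row against b2: payoffs 44, 72, 63 → best response Middle.
Row against b3: payoffs 16, 13, 26 → best response Bottom.
Column against Top: payoffs 62, 44, 20 → best response b1.
Column against Middle: payoffs 98, 22, 28 → best response b1.
Column against Bottom: payoffs 88, 33, 17 → best response b1.
Mutual best responses: (Top, b1).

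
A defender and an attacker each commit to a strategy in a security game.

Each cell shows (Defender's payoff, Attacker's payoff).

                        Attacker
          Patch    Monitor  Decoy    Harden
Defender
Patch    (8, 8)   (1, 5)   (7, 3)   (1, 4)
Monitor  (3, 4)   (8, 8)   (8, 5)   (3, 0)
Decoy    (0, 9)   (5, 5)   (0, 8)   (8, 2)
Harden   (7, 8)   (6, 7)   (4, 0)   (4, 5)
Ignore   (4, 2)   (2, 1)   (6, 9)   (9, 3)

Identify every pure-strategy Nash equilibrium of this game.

Check each profile: it is a Nash equilibrium iff no player can strictly gain by switching unilaterally.
(Patch, Patch): Defender gets 8, best alternative 7; Attacker gets 8, best alternative 5. No profitable deviation — NE.
(Patch, Monitor): Defender can switch to Monitor (1 → 8). Not NE.
(Patch, Decoy): Defender can switch to Monitor (7 → 8). Not NE.
(Patch, Harden): Defender can switch to Monitor (1 → 3). Not NE.
(Monitor, Patch): Defender can switch to Patch (3 → 8). Not NE.
(Monitor, Monitor): Defender gets 8, best alternative 6; Attacker gets 8, best alternative 5. No profitable deviation — NE.
(Monitor, Decoy): Attacker can switch to Monitor (5 → 8). Not NE.
(Monitor, Harden): Defender can switch to Decoy (3 → 8). Not NE.
(Decoy, Patch): Defender can switch to Patch (0 → 8). Not NE.
(Decoy, Monitor): Defender can switch to Monitor (5 → 8). Not NE.
(Decoy, Decoy): Defender can switch to Patch (0 → 7). Not NE.
(Decoy, Harden): Defender can switch to Ignore (8 → 9). Not NE.
(The remaining 8 profiles each have a profitable deviation by the same check.)

(Patch, Patch) and (Monitor, Monitor)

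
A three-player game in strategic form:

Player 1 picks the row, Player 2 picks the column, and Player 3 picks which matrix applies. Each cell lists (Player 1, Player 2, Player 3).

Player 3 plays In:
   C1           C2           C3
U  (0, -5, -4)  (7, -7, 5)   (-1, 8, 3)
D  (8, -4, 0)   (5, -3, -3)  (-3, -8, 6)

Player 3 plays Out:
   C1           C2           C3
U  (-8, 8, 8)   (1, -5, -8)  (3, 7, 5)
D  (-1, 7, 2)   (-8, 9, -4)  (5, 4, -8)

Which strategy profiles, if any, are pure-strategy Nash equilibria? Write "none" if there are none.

none

Player 1 against (C1, In): payoffs 0, 8 → best response D.
Player 1 against (C1, Out): payoffs -8, -1 → best response D.
Player 1 against (C2, In): payoffs 7, 5 → best response U.
Player 1 against (C2, Out): payoffs 1, -8 → best response U.
Player 1 against (C3, In): payoffs -1, -3 → best response U.
Player 1 against (C3, Out): payoffs 3, 5 → best response D.
Player 2 against (U, In): payoffs -5, -7, 8 → best response C3.
Player 2 against (U, Out): payoffs 8, -5, 7 → best response C1.
Player 2 against (D, In): payoffs -4, -3, -8 → best response C2.
Player 2 against (D, Out): payoffs 7, 9, 4 → best response C2.
Player 3 against (U, C1): payoffs -4, 8 → best response Out.
Player 3 against (U, C2): payoffs 5, -8 → best response In.
Player 3 against (U, C3): payoffs 3, 5 → best response Out.
Player 3 against (D, C1): payoffs 0, 2 → best response Out.
Player 3 against (D, C2): payoffs -3, -4 → best response In.
Player 3 against (D, C3): payoffs 6, -8 → best response In.
No profile is a mutual best response for all players.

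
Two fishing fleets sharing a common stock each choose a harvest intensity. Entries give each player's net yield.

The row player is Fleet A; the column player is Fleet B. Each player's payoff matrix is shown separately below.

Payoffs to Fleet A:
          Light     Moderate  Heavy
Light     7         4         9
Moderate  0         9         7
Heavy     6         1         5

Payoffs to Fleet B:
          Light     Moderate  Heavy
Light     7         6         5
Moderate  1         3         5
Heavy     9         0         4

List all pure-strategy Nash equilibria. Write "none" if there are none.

(Light, Light): Fleet A gets 7, best alternative 6; Fleet B gets 7, best alternative 6. No profitable deviation — NE.
(Light, Moderate): Fleet A can switch to Moderate (4 → 9). Not NE.
(Light, Heavy): Fleet B can switch to Light (5 → 7). Not NE.
(Moderate, Light): Fleet A can switch to Light (0 → 7). Not NE.
(Moderate, Moderate): Fleet B can switch to Heavy (3 → 5). Not NE.
(Moderate, Heavy): Fleet A can switch to Light (7 → 9). Not NE.
(Heavy, Light): Fleet A can switch to Light (6 → 7). Not NE.
(Heavy, Moderate): Fleet A can switch to Light (1 → 4). Not NE.
(Heavy, Heavy): Fleet A can switch to Light (5 → 9). Not NE.

Pure NE: (Light, Light)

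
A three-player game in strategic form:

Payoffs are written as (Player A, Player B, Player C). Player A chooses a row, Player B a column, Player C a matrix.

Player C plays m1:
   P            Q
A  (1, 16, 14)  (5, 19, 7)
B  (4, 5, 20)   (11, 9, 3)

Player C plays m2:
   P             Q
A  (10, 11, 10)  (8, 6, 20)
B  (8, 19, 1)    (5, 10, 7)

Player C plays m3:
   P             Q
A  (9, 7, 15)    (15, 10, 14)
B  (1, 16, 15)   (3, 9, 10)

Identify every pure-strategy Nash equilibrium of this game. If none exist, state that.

(A, P, m1): Player A can switch to B (1 → 4). Not NE.
(A, P, m2): Player C can switch to m1 (10 → 14). Not NE.
(A, P, m3): Player B can switch to Q (7 → 10). Not NE.
(A, Q, m1): Player A can switch to B (5 → 11). Not NE.
(A, Q, m2): Player B can switch to P (6 → 11). Not NE.
(A, Q, m3): Player C can switch to m2 (14 → 20). Not NE.
(B, P, m1): Player B can switch to Q (5 → 9). Not NE.
(B, P, m2): Player A can switch to A (8 → 10). Not NE.
(The remaining 4 profiles each have a profitable deviation by the same check.)

none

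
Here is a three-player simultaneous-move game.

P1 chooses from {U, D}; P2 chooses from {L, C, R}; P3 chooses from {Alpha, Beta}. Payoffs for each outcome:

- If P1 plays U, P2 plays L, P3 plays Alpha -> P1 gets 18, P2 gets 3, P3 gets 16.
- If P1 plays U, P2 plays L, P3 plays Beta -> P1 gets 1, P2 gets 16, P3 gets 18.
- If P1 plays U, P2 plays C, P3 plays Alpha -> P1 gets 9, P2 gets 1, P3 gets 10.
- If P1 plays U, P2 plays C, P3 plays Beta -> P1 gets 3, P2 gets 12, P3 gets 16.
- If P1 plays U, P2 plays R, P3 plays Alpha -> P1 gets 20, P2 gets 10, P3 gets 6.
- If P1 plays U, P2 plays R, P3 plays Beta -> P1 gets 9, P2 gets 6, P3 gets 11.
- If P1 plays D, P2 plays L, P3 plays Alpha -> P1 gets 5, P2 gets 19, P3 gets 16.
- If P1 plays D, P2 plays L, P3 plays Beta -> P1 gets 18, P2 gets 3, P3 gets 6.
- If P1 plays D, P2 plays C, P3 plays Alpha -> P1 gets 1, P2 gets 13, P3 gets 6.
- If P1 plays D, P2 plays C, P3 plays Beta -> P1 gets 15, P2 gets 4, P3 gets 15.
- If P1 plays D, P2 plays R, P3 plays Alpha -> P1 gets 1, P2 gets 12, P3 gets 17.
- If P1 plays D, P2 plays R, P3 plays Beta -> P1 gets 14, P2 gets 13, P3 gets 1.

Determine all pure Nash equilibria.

(U, L, Alpha): P2 can switch to R (3 → 10). Not NE.
(U, L, Beta): P1 can switch to D (1 → 18). Not NE.
(U, C, Alpha): P2 can switch to L (1 → 3). Not NE.
(U, C, Beta): P1 can switch to D (3 → 15). Not NE.
(U, R, Alpha): P3 can switch to Beta (6 → 11). Not NE.
(U, R, Beta): P1 can switch to D (9 → 14). Not NE.
(D, L, Alpha): P1 can switch to U (5 → 18). Not NE.
(D, L, Beta): P2 can switch to C (3 → 4). Not NE.
(D, C, Alpha): P1 can switch to U (1 → 9). Not NE.
(D, C, Beta): P2 can switch to R (4 → 13). Not NE.
(The remaining 2 profiles each have a profitable deviation by the same check.)

This game has no pure Nash equilibrium.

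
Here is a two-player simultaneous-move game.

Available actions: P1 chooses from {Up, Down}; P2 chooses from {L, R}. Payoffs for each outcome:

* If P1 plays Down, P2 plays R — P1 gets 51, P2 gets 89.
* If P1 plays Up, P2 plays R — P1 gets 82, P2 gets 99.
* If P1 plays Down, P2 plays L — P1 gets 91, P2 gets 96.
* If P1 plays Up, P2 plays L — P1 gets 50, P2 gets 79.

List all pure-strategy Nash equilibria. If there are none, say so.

(Up, L): P1 can switch to Down (50 → 91). Not NE.
(Up, R): P1 gets 82, best alternative 51; P2 gets 99, best alternative 79. No profitable deviation — NE.
(Down, L): P1 gets 91, best alternative 50; P2 gets 96, best alternative 89. No profitable deviation — NE.
(Down, R): P1 can switch to Up (51 → 82). Not NE.

Pure-strategy Nash equilibria: (Up, R), (Down, L)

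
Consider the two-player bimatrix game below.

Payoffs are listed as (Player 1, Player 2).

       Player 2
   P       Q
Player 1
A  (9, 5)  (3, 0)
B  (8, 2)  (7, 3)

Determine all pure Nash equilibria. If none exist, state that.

(A, P) and (B, Q)

Player 1 against P: payoffs 9, 8 → best response A.
Player 1 against Q: payoffs 3, 7 → best response B.
Player 2 against A: payoffs 5, 0 → best response P.
Player 2 against B: payoffs 2, 3 → best response Q.
Mutual best responses: (A, P); (B, Q).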